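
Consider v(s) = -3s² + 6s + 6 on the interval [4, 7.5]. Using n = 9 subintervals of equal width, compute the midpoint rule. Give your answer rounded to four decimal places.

Δs = (7.5 − 4)/9 = 7/18.
Midpoints: 151/36, 55/12, 179/36, 193/36, 5.75, 221/36, 235/36, 83/12, 263/36.
v(151/36) = -9337/432, v(55/12) = -1417/48, v(179/36) = -16561/432, v(193/36) = -20761/432, v(5.75) = -58.6875, v(221/36) = -30337/432, v(235/36) = -35713/432, v(83/12) = -4609/48, v(263/36) = -47641/432.
Sum = Δs · [v(151/36) + v(55/12) + v(179/36) + ...].
Sum ≈ -215.9927.

-215.9927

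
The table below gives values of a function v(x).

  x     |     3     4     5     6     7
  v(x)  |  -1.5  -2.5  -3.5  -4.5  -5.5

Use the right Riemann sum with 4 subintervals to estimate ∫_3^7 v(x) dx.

-16

Δx = 1.
Sum = 1·[(-2.5) + (-3.5) + (-4.5) + (-5.5)] = -16.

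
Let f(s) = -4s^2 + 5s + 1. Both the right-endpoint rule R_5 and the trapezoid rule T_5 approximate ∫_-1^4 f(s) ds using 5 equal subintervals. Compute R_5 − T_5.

-17.5

R_5 = -65.
T_5 = -47.5.
R_5 − T_5 = -17.5.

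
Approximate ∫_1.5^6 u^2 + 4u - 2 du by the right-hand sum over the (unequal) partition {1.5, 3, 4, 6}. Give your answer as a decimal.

174.5

Subinterval widths: 1.5, 1, 2.
Right endpoints: 3, 4, 6.
f(3) = 19, f(4) = 30, f(6) = 58.
Sum = Σ Δu_i · f(u_i).
Sum = 174.5.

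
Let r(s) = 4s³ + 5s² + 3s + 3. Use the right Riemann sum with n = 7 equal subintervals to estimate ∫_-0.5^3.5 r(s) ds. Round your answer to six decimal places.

Δs = (3.5 − (-0.5))/7 = 4/7.
Right endpoints: 1/14, 9/14, 17/14, 25/14, 33/14, 41/14, 3.5.
r(1/14) = 4447/1372, r(9/14) = 11055/1372, r(17/14) = 29055/1372, r(25/14) = 64591/1372, r(33/14) = 123807/1372, r(41/14) = 212847/1372, r(3.5) = 246.25.
Sum = Δs · [r(1/14) + r(9/14) + r(17/14) + ...].
Sum ≈ 326.387755.

326.387755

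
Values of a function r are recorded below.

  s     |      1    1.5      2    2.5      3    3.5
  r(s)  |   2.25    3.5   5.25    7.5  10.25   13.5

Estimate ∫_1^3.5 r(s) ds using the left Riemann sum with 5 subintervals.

Δs = 0.5.
Sum = 0.5·[2.25 + 3.5 + 5.25 + 7.5 + 10.25] = 14.375.

14.375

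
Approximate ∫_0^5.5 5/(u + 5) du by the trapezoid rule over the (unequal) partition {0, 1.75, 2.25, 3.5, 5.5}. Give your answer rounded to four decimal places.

Subinterval widths: 1.75, 0.5, 1.25, 2.
f(0) = 1, f(1.75) = 20/27, f(2.25) = 20/29, f(3.5) = 10/17, f(5.5) = 10/21.
On each subinterval the trapezoid contributes (Δu_i/2)·[f(u_{i-1}) + f(u_i)].
Sum ≈ 3.7439.

3.7439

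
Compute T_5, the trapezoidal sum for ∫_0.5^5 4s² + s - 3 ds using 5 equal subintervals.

167.805

Δs = (5 − 0.5)/5 = 0.9.
f(0.5) = -1.5, f(1.4) = 6.24, f(2.3) = 20.46, f(3.2) = 41.16, f(4.1) = 68.34, f(5) = 102.
T_5 = (Δs/2)·[f(s_0) + 2f(s_1) + ... + 2f(s_{4}) + f(s_5)].
Sum = 167.805.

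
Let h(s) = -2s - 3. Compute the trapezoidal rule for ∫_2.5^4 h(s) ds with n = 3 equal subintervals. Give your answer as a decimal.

Δs = (4 − 2.5)/3 = 0.5.
h(2.5) = -8, h(3) = -9, h(3.5) = -10, h(4) = -11.
T_3 = (Δs/2)·[h(s_0) + 2h(s_1) + 2h(s_2) + h(s_3)].
Sum = -14.25.

-14.25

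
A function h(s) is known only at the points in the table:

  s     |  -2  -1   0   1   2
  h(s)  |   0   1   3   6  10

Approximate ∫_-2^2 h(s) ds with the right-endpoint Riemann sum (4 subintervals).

Δs = 1.
Sum = 1·[1 + 3 + 6 + 10] = 20.

20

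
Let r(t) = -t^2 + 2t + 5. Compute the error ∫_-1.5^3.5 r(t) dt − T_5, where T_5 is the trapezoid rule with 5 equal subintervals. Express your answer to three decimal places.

0.833

Exact integral: ∫_-1.5^3.5 r(t) dt ≈ 19.58333.
T_5 = 18.75.
Error ≈ 19.58333 − 18.75 ≈ 0.833.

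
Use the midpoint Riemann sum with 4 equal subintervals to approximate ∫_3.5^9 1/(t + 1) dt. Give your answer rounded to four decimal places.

Δt = (9 − 3.5)/4 = 1.375.
Midpoints: 4.1875, 5.5625, 6.9375, 8.3125.
f(4.1875) = 16/83, f(5.5625) = 16/105, f(6.9375) = 16/127, f(8.3125) = 16/149.
Sum = Δt · [f(4.1875) + f(5.5625) + f(6.9375) + f(8.3125)].
Sum ≈ 0.7955.

0.7955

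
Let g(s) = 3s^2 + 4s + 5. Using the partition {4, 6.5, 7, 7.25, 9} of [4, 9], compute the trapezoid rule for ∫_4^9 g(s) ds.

Subinterval widths: 2.5, 0.5, 0.25, 1.75.
g(4) = 69, g(6.5) = 157.75, g(7) = 180, g(7.25) = 191.6875, g(9) = 284.
On each subinterval the trapezoid contributes (Δs_i/2)·[g(s_{i-1}) + g(s_i)].
Sum = 830.5625.

830.5625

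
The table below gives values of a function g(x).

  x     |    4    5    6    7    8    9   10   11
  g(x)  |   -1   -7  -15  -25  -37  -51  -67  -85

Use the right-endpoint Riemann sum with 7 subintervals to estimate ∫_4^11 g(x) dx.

-287

Δx = 1.
Sum = 1·[(-7) + (-15) + (-25) + (-37) + (-51) + (-67) + (-85)] = -287.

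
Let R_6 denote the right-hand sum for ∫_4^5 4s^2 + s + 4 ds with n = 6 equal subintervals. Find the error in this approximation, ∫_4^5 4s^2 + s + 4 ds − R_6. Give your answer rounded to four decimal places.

-3.1019

Exact integral: ∫_4^5 f(s) ds ≈ 89.833333.
R_6 ≈ 92.935185.
Error ≈ 89.833333 − 92.935185 ≈ -3.1019.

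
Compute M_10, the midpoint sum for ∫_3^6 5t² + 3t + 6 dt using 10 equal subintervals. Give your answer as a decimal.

373.3875

Δt = (6 − 3)/10 = 0.3.
Midpoints: 3.15, 3.45, 3.75, 4.05, 4.35, 4.65, 4.95, 5.25, 5.55, 5.85.
f(3.15) = 65.0625, f(3.45) = 75.8625, f(3.75) = 87.5625, f(4.05) = 100.1625, f(4.35) = 113.6625, f(4.65) = 128.0625, f(4.95) = 143.3625, f(5.25) = 159.5625, f(5.55) = 176.6625, f(5.85) = 194.6625.
Sum = Δt · [f(3.15) + f(3.45) + f(3.75) + ...].
Sum = 373.3875.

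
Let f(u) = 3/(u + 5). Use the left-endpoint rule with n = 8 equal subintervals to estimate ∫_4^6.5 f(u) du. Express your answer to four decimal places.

0.7468

Δu = (6.5 − 4)/8 = 0.3125.
Left endpoints: 4, 4.3125, 4.625, 4.9375, 5.25, 5.5625, 5.875, 6.1875.
f(4) = 1/3, f(4.3125) = 48/149, f(4.625) = 24/77, f(4.9375) = 16/53, f(5.25) = 12/41, f(5.5625) = 48/169, f(5.875) = 8/29, f(6.1875) = 48/179.
Sum = Δu · [f(4) + f(4.3125) + f(4.625) + ...].
Sum ≈ 0.7468.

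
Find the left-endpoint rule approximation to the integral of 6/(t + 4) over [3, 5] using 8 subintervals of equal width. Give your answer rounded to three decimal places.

Δt = (5 − 3)/8 = 0.25.
Left endpoints: 3, 3.25, 3.5, 3.75, 4, 4.25, 4.5, 4.75.
f(3) = 6/7, f(3.25) = 24/29, f(3.5) = 0.8, f(3.75) = 24/31, f(4) = 0.75, f(4.25) = 8/11, f(4.5) = 12/17, f(4.75) = 24/35.
Sum = Δt · [f(3) + f(3.25) + f(3.5) + ...].
Sum ≈ 1.532.

1.532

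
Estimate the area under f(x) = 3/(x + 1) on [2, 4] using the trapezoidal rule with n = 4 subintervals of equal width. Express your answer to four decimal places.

Δx = (4 − 2)/4 = 0.5.
f(2) = 1, f(2.5) = 6/7, f(3) = 0.75, f(3.5) = 2/3, f(4) = 0.6.
T_4 = (Δx/2)·[f(x_0) + 2f(x_1) + 2f(x_2) + 2f(x_3) + f(x_4)].
Sum ≈ 1.5369.

1.5369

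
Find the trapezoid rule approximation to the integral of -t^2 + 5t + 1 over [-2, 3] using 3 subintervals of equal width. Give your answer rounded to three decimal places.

Δt = (3 − (-2))/3 = 5/3.
f(-2) = -13, f(-1/3) = -7/9, f(4/3) = 53/9, f(3) = 7.
T_3 = (Δt/2)·[f(t_0) + 2f(t_1) + 2f(t_2) + f(t_3)].
Sum ≈ 3.519.

3.519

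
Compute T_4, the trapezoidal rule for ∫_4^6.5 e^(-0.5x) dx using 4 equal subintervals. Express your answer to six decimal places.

Δx = (6.5 − 4)/4 = 0.625.
f(4) ≈ 0.135335, f(4.625) ≈ 0.099013, f(5.25) ≈ 0.072440, f(5.875) ≈ 0.052998, f(6.5) ≈ 0.038774.
T_4 = (Δx/2)·[f(x_0) + 2f(x_1) + 2f(x_2) + 2f(x_3) + f(x_4)].
Sum ≈ 0.194691.

0.194691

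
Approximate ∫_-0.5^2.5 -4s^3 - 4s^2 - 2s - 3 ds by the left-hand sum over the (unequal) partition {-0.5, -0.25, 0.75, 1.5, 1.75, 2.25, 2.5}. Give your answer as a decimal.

Subinterval widths: 0.25, 1, 0.75, 0.25, 0.5, 0.25.
Left endpoints: -0.5, -0.25, 0.75, 1.5, 1.75, 2.25.
f(-0.5) = -2.5, f(-0.25) = -2.6875, f(0.75) = -8.4375, f(1.5) = -28.5, f(1.75) = -40.1875, f(2.25) = -73.3125.
Sum = Σ Δs_i · f(s_i).
Sum = -55.1875.

-55.1875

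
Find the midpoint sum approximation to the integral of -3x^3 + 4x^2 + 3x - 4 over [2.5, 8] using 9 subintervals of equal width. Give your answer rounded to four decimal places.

-2308.8418

Δx = (8 − 2.5)/9 = 11/18.
Midpoints: 101/36, 41/12, 145/36, 167/36, 5.25, 211/36, 233/36, 85/12, 277/36.
f(101/36) = -471965/15552, f(41/12) = -38425/576, f(145/36) = -1913713/15552, f(167/36) = -3164567/15552, f(5.25) = -312.109375, f(211/36) = -7045675/15552, f(233/36) = -9803705/15552, f(85/12) = -162863/192, f(277/36) = -17274157/15552.
Sum = Δx · [f(101/36) + f(41/12) + f(145/36) + ...].
Sum ≈ -2308.8418.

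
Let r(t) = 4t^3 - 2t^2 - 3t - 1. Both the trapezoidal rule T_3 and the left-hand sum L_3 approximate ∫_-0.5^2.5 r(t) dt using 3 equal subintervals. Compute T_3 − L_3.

T_3 = 21.5.
L_3 = 0.5.
T_3 − L_3 = 21.

21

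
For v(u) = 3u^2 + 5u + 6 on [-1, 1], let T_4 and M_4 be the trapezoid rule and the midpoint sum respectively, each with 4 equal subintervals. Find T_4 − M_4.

0.375

T_4 = 14.25.
M_4 = 13.875.
T_4 − M_4 = 0.375.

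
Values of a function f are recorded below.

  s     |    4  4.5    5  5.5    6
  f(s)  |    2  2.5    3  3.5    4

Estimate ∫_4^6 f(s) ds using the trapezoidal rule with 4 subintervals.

6

Δs = 0.5.
T_4 = (0.5/2)·[2 + 2·2.5 + 2·3 + 2·3.5 + 4] = 6.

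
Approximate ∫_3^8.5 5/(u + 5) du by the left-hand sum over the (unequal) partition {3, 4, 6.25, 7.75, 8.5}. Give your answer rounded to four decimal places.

2.8358

Subinterval widths: 1, 2.25, 1.5, 0.75.
Left endpoints: 3, 4, 6.25, 7.75.
f(3) = 0.625, f(4) = 5/9, f(6.25) = 4/9, f(7.75) = 20/51.
Sum = Σ Δu_i · f(u_i).
Sum ≈ 2.8358.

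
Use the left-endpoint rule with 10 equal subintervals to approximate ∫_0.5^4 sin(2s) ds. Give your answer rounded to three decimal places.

0.303

Δs = (4 − 0.5)/10 = 0.35.
Left endpoints: 0.5, 0.85, 1.2, 1.55, 1.9, 2.25, 2.6, 2.95, 3.3, 3.65.
f(0.5) ≈ 0.841, f(0.85) ≈ 0.992, f(1.2) ≈ 0.675, f(1.55) ≈ 0.042, f(1.9) ≈ -0.612, f(2.25) ≈ -0.978, f(2.6) ≈ -0.883, f(2.95) ≈ -0.374, f(3.3) ≈ 0.312, f(3.65) ≈ 0.850.
Sum = Δs · [f(0.5) + f(0.85) + f(1.2) + ...].
Sum ≈ 0.303.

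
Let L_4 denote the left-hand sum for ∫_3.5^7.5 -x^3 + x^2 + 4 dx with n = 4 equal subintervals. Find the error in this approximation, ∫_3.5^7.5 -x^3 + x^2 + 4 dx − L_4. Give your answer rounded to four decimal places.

-157.1667

Exact integral: ∫_3.5^7.5 f(x) dx ≈ -611.166667.
L_4 = -454.
Error ≈ -611.166667 − (-454) ≈ -157.1667.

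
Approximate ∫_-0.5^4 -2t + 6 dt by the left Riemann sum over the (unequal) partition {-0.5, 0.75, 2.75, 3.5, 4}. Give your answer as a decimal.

Subinterval widths: 1.25, 2, 0.75, 0.5.
Left endpoints: -0.5, 0.75, 2.75, 3.5.
f(-0.5) = 7, f(0.75) = 4.5, f(2.75) = 0.5, f(3.5) = -1.
Sum = Σ Δt_i · f(t_i).
Sum = 17.625.

17.625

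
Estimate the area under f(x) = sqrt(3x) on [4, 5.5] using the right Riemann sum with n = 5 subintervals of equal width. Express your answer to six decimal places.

Δx = (5.5 − 4)/5 = 0.3.
Right endpoints: 4.3, 4.6, 4.9, 5.2, 5.5.
f(4.3) ≈ 3.591657, f(4.6) ≈ 3.714835, f(4.9) ≈ 3.834058, f(5.2) ≈ 3.949684, f(5.5) ≈ 4.062019.
Sum = Δx · [f(4.3) + f(4.6) + f(4.9) + f(5.2) + f(5.5)].
Sum ≈ 5.745676.

5.745676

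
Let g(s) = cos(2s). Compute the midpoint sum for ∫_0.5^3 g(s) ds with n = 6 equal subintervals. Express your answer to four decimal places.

-0.5770

Δs = (3 − 0.5)/6 = 5/12.
Midpoints: 17/24, 1.125, 37/24, 47/24, 2.375, 67/24.
g(17/24) ≈ 0.1535, g(1.125) ≈ -0.6282, g(37/24) ≈ -0.9983, g(47/24) ≈ -0.7144, g(2.375) ≈ 0.0376, g(67/24) ≈ 0.7649.
Sum = Δs · [g(17/24) + g(1.125) + g(37/24) + ...].
Sum ≈ -0.5770.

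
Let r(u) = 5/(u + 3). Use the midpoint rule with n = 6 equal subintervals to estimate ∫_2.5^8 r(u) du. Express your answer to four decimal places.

Δu = (8 − 2.5)/6 = 11/12.
Midpoints: 71/24, 3.875, 115/24, 137/24, 6.625, 181/24.
r(71/24) = 120/143, r(3.875) = 8/11, r(115/24) = 120/187, r(137/24) = 120/209, r(6.625) = 40/77, r(181/24) = 120/253.
Sum = Δu · [r(71/24) + r(3.875) + r(115/24) + ...].
Sum ≈ 3.4614.

3.4614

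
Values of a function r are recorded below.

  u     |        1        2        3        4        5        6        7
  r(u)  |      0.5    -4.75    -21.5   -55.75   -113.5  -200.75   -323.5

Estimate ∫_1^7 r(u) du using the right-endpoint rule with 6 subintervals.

-719.75

Δu = 1.
Sum = 1·[(-4.75) + (-21.5) + (-55.75) + (-113.5) + (-200.75) + (-323.5)] = -719.75.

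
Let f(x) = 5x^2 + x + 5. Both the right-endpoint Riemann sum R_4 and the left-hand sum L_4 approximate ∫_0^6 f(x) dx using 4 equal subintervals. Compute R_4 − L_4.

279

R_4 = 558.75.
L_4 = 279.75.
R_4 − L_4 = 279.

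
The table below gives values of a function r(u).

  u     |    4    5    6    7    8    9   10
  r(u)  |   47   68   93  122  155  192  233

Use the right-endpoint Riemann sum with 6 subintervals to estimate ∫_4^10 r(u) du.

863

Δu = 1.
Sum = 1·[68 + 93 + 122 + 155 + 192 + 233] = 863.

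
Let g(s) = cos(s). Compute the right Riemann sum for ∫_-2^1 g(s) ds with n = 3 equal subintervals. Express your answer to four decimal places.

2.0806

Δs = (1 − (-2))/3 = 1.
Right endpoints: -1, 0, 1.
g(-1) ≈ 0.5403, g(0) ≈ 1.0000, g(1) ≈ 0.5403.
Sum = Δs · [g(-1) + g(0) + g(1)].
Sum ≈ 2.0806.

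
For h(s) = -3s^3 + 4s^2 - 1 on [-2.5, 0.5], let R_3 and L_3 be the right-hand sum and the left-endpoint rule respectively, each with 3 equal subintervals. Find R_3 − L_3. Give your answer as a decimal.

R_3 = 18.125.
L_3 = 89.375.
R_3 − L_3 = -71.25.

-71.25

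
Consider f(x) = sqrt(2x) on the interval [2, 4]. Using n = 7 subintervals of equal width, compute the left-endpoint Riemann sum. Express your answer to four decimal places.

Δx = (4 − 2)/7 = 2/7.
Left endpoints: 2, 16/7, 18/7, 20/7, 22/7, 24/7, 26/7.
f(2) ≈ 2.0000, f(16/7) ≈ 2.1381, f(18/7) ≈ 2.2678, f(20/7) ≈ 2.3905, f(22/7) ≈ 2.5071, f(24/7) ≈ 2.6186, f(26/7) ≈ 2.7255.
Sum = Δx · [f(2) + f(16/7) + f(18/7) + ...].
Sum ≈ 4.7565.

4.7565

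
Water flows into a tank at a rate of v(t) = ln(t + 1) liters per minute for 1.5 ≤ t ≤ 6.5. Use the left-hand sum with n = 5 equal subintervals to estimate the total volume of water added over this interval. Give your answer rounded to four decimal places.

Δt = (6.5 − 1.5)/5 = 1.
Left endpoints: 1.5, 2.5, 3.5, 4.5, 5.5.
v(1.5) ≈ 0.9163, v(2.5) ≈ 1.2528, v(3.5) ≈ 1.5041, v(4.5) ≈ 1.7047, v(5.5) ≈ 1.8718.
Sum = Δt · [v(1.5) + v(2.5) + v(3.5) + v(4.5) + v(5.5)].
Sum ≈ 7.2497.

7.2497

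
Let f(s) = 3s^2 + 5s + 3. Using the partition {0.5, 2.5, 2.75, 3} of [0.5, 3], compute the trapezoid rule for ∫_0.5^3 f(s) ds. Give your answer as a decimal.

60.265625

Subinterval widths: 2, 0.25, 0.25.
f(0.5) = 6.25, f(2.5) = 34.25, f(2.75) = 39.4375, f(3) = 45.
On each subinterval the trapezoid contributes (Δs_i/2)·[f(s_{i-1}) + f(s_i)].
Sum = 60.265625.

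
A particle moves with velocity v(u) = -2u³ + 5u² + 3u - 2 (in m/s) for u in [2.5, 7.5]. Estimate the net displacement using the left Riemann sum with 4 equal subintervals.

-510.78125

Δu = (7.5 − 2.5)/4 = 1.25.
Left endpoints: 2.5, 3.75, 5, 6.25.
v(2.5) = 5.5, v(3.75) = -25.90625, v(5) = -112, v(6.25) = -276.21875.
Sum = Δu · [v(2.5) + v(3.75) + v(5) + v(6.25)].
Sum = -510.78125.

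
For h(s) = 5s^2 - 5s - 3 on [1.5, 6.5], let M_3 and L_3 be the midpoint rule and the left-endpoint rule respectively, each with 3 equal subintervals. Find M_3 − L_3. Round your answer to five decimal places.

128.47222

M_3 ≈ 331.2962963.
L_3 ≈ 202.8240741.
M_3 − L_3 ≈ 128.47222.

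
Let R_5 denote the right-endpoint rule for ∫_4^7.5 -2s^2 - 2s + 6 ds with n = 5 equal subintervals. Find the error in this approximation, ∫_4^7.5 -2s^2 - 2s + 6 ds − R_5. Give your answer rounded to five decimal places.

Exact integral: ∫_4^7.5 f(s) ds ≈ -257.8333333.
R_5 = -289.03.
Error ≈ -257.8333333 − (-289.03) ≈ 31.19667.

31.19667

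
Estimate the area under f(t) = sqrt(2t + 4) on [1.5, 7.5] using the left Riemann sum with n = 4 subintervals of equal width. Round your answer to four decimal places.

20.1204

Δt = (7.5 − 1.5)/4 = 1.5.
Left endpoints: 1.5, 3, 4.5, 6.
f(1.5) ≈ 2.6458, f(3) ≈ 3.1623, f(4.5) ≈ 3.6056, f(6) ≈ 4.0000.
Sum = Δt · [f(1.5) + f(3) + f(4.5) + f(6)].
Sum ≈ 20.1204.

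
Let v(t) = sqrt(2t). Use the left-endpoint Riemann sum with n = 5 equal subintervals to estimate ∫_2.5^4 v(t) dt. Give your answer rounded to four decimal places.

Δt = (4 − 2.5)/5 = 0.3.
Left endpoints: 2.5, 2.8, 3.1, 3.4, 3.7.
v(2.5) ≈ 2.2361, v(2.8) ≈ 2.3664, v(3.1) ≈ 2.4900, v(3.4) ≈ 2.6077, v(3.7) ≈ 2.7203.
Sum = Δt · [v(2.5) + v(2.8) + v(3.1) + v(3.4) + v(3.7)].
Sum ≈ 3.7261.

3.7261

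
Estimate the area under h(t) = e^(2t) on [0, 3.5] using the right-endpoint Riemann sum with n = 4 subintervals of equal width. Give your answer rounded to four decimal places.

1160.3108

Δt = (3.5 − 0)/4 = 0.875.
Right endpoints: 0.875, 1.75, 2.625, 3.5.
h(0.875) ≈ 5.7546, h(1.75) ≈ 33.1155, h(2.625) ≈ 190.5663, h(3.5) ≈ 1096.6332.
Sum = Δt · [h(0.875) + h(1.75) + h(2.625) + h(3.5)].
Sum ≈ 1160.3108.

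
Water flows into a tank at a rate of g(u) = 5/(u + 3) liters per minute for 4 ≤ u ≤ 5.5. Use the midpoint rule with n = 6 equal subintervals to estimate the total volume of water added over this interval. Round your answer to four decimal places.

Δu = (5.5 − 4)/6 = 0.25.
Midpoints: 4.125, 4.375, 4.625, 4.875, 5.125, 5.375.
g(4.125) = 40/57, g(4.375) = 40/59, g(4.625) = 40/61, g(4.875) = 40/63, g(5.125) = 8/13, g(5.375) = 40/67.
Sum = Δu · [g(4.125) + g(4.375) + g(4.625) + ...].
Sum ≈ 0.9707.

0.9707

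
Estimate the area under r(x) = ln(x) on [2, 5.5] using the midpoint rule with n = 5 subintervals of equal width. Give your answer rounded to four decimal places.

4.4962

Δx = (5.5 − 2)/5 = 0.7.
Midpoints: 2.35, 3.05, 3.75, 4.45, 5.15.
r(2.35) ≈ 0.8544, r(3.05) ≈ 1.1151, r(3.75) ≈ 1.3218, r(4.45) ≈ 1.4929, r(5.15) ≈ 1.6390.
Sum = Δx · [r(2.35) + r(3.05) + r(3.75) + r(4.45) + r(5.15)].
Sum ≈ 4.4962.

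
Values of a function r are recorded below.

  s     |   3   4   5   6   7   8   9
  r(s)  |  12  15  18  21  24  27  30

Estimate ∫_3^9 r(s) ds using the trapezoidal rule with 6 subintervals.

Δs = 1.
T_6 = (1/2)·[12 + 2·15 + 2·18 + 2·21 + 2·24 + 2·27 + 30] = 126.

126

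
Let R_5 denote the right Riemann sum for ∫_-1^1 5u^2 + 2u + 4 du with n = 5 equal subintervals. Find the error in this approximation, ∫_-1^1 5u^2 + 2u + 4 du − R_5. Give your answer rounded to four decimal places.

-1.0667

Exact integral: ∫_-1^1 f(u) du ≈ 11.333333.
R_5 = 12.4.
Error ≈ 11.333333 − 12.4 ≈ -1.0667.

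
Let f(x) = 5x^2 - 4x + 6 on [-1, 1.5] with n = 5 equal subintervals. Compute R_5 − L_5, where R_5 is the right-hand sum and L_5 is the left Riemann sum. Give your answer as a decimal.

R_5 = 19.375.
L_5 = 21.25.
R_5 − L_5 = -1.875.

-1.875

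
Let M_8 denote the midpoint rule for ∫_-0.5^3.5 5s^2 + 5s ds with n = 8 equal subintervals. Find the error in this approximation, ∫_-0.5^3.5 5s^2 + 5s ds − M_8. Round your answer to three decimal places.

0.417

Exact integral: ∫_-0.5^3.5 f(s) ds ≈ 101.66667.
M_8 = 101.25.
Error ≈ 101.66667 − 101.25 ≈ 0.417.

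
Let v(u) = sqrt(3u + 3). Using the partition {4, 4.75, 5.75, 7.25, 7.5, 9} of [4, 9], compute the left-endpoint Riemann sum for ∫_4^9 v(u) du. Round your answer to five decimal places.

22.62641

Subinterval widths: 0.75, 1, 1.5, 0.25, 1.5.
Left endpoints: 4, 4.75, 5.75, 7.25, 7.5.
v(4) ≈ 3.87298, v(4.75) ≈ 4.15331, v(5.75) ≈ 4.50000, v(7.25) ≈ 4.97494, v(7.5) ≈ 5.04975.
Sum = Σ Δu_i · v(u_i).
Sum ≈ 22.62641.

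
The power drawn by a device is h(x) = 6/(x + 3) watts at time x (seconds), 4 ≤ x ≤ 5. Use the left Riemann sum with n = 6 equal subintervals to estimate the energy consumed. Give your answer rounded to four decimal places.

Δx = (5 − 4)/6 = 1/6.
Left endpoints: 4, 25/6, 13/3, 4.5, 14/3, 29/6.
h(4) = 6/7, h(25/6) = 36/43, h(13/3) = 9/11, h(4.5) = 0.8, h(14/3) = 18/23, h(29/6) = 36/47.
Sum = Δx · [h(4) + h(25/6) + h(13/3) + ...].
Sum ≈ 0.8102.

0.8102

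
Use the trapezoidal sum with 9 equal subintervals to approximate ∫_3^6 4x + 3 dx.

Δx = (6 − 3)/9 = 1/3.
f(3) = 15, f(10/3) = 49/3, f(11/3) = 53/3, f(4) = 19, f(13/3) = 61/3, f(14/3) = 65/3, f(5) = 23, f(16/3) = 73/3, f(17/3) = 77/3, f(6) = 27.
T_9 = (Δx/2)·[f(x_0) + 2f(x_1) + ... + 2f(x_{8}) + f(x_9)].
Sum = 63.

63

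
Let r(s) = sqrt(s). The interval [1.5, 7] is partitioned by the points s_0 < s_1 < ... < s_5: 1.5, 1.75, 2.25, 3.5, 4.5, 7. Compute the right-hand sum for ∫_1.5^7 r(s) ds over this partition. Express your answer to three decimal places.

12.155

Subinterval widths: 0.25, 0.5, 1.25, 1, 2.5.
Right endpoints: 1.75, 2.25, 3.5, 4.5, 7.
r(1.75) ≈ 1.323, r(2.25) ≈ 1.500, r(3.5) ≈ 1.871, r(4.5) ≈ 2.121, r(7) ≈ 2.646.
Sum = Σ Δs_i · r(s_i).
Sum ≈ 12.155.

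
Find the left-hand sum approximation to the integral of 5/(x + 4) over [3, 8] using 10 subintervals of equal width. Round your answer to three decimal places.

2.771

Δx = (8 − 3)/10 = 0.5.
Left endpoints: 3, 3.5, 4, 4.5, 5, 5.5, 6, 6.5, 7, 7.5.
f(3) = 5/7, f(3.5) = 2/3, f(4) = 0.625, f(4.5) = 10/17, f(5) = 5/9, f(5.5) = 10/19, f(6) = 0.5, f(6.5) = 10/21, f(7) = 5/11, f(7.5) = 10/23.
Sum = Δx · [f(3) + f(3.5) + f(4) + ...].
Sum ≈ 2.771.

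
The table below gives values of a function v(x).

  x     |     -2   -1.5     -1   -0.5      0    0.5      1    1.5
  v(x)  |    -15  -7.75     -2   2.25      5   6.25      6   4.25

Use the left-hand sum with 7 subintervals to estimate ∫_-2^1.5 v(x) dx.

-2.625

Δx = 0.5.
Sum = 0.5·[(-15) + (-7.75) + (-2) + 2.25 + 5 + 6.25 + 6] = -2.625.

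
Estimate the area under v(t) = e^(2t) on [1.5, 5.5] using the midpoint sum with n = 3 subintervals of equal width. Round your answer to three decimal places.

Δt = (5.5 − 1.5)/3 = 4/3.
Midpoints: 13/6, 3.5, 29/6.
v(13/6) ≈ 76.198, v(3.5) ≈ 1096.633, v(29/6) ≈ 15782.652.
Sum = Δt · [v(13/6) + v(3.5) + v(29/6)].
Sum ≈ 22607.311.

22607.311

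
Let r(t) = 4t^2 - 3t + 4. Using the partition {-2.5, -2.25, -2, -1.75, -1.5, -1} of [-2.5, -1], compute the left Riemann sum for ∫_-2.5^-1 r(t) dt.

37.5

Subinterval widths: 0.25, 0.25, 0.25, 0.25, 0.5.
Left endpoints: -2.5, -2.25, -2, -1.75, -1.5.
r(-2.5) = 36.5, r(-2.25) = 31, r(-2) = 26, r(-1.75) = 21.5, r(-1.5) = 17.5.
Sum = Σ Δt_i · r(t_i).
Sum = 37.5.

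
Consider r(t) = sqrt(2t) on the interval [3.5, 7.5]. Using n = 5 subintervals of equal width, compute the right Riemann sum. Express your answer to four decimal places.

Δt = (7.5 − 3.5)/5 = 0.8.
Right endpoints: 4.3, 5.1, 5.9, 6.7, 7.5.
r(4.3) ≈ 2.9326, r(5.1) ≈ 3.1937, r(5.9) ≈ 3.4351, r(6.7) ≈ 3.6606, r(7.5) ≈ 3.8730.
Sum = Δt · [r(4.3) + r(5.1) + r(5.9) + r(6.7) + r(7.5)].
Sum ≈ 13.6760.

13.6760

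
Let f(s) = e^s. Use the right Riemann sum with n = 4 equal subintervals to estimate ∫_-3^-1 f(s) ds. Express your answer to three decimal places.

0.404

Δs = (-1 − (-3))/4 = 0.5.
Right endpoints: -2.5, -2, -1.5, -1.
f(-2.5) ≈ 0.082, f(-2) ≈ 0.135, f(-1.5) ≈ 0.223, f(-1) ≈ 0.368.
Sum = Δs · [f(-2.5) + f(-2) + f(-1.5) + f(-1)].
Sum ≈ 0.404.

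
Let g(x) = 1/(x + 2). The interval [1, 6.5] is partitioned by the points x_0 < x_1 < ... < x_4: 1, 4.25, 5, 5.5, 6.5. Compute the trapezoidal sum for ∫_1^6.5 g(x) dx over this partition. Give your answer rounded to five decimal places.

1.10978

Subinterval widths: 3.25, 0.75, 0.5, 1.
g(1) = 1/3, g(4.25) = 0.16, g(5) = 1/7, g(5.5) = 2/15, g(6.5) = 2/17.
On each subinterval the trapezoid contributes (Δx_i/2)·[g(x_{i-1}) + g(x_i)].
Sum ≈ 1.10978.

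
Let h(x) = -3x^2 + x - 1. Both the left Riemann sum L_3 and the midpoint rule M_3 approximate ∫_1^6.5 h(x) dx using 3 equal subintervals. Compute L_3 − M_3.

94.53125

L_3 ≈ -159.34722.
M_3 ≈ -253.87847.
L_3 − M_3 = 94.53125.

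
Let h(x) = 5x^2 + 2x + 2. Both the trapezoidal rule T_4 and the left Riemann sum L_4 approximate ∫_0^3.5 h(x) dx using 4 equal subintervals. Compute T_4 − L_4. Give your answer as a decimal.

29.859375

T_4 = 92.94140625.
L_4 = 63.08203125.
T_4 − L_4 = 29.859375.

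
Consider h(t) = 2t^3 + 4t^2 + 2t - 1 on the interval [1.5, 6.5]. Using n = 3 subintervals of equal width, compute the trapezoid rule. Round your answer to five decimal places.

Δt = (6.5 − 1.5)/3 = 5/3.
h(1.5) = 17.75, h(19/6) = 11767/108, h(29/6) = 35417/108, h(6.5) = 730.25.
T_3 = (Δt/2)·[h(t_0) + 2h(t_1) + 2h(t_2) + h(t_3)].
Sum ≈ 1351.48148.

1351.48148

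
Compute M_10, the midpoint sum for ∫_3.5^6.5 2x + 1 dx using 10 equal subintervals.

Δx = (6.5 − 3.5)/10 = 0.3.
Midpoints: 3.65, 3.95, 4.25, 4.55, 4.85, 5.15, 5.45, 5.75, 6.05, 6.35.
f(3.65) = 8.3, f(3.95) = 8.9, f(4.25) = 9.5, f(4.55) = 10.1, f(4.85) = 10.7, f(5.15) = 11.3, f(5.45) = 11.9, f(5.75) = 12.5, f(6.05) = 13.1, f(6.35) = 13.7.
Sum = Δx · [f(3.65) + f(3.95) + f(4.25) + ...].
Sum = 33.

33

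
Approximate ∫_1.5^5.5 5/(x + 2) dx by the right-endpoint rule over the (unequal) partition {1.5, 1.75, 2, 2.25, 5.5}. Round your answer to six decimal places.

3.106618

Subinterval widths: 0.25, 0.25, 0.25, 3.25.
Right endpoints: 1.75, 2, 2.25, 5.5.
f(1.75) = 4/3, f(2) = 1.25, f(2.25) = 20/17, f(5.5) = 2/3.
Sum = Σ Δx_i · f(x_i).
Sum ≈ 3.106618.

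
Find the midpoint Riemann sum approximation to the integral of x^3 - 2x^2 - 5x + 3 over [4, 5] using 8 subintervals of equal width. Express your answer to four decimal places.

32.0684

Δx = (5 − 4)/8 = 0.125.
Midpoints: 4.0625, 4.1875, 4.3125, 4.4375, 4.5625, 4.6875, 4.8125, 4.9375.
f(4.0625) = 68513/4096, f(4.1875) = 83643/4096, f(4.3125) = 100125/4096, f(4.4375) = 118007/4096, f(4.5625) = 137337/4096, f(4.6875) = 158163/4096, f(4.8125) = 180533/4096, f(4.9375) = 204495/4096.
Sum = Δx · [f(4.0625) + f(4.1875) + f(4.3125) + ...].
Sum ≈ 32.0684.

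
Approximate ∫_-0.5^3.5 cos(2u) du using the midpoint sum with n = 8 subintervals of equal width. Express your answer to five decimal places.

Δu = (3.5 − (-0.5))/8 = 0.5.
Midpoints: -0.25, 0.25, 0.75, 1.25, 1.75, 2.25, 2.75, 3.25.
f(-0.25) ≈ 0.87758, f(0.25) ≈ 0.87758, f(0.75) ≈ 0.07074, f(1.25) ≈ -0.80114, f(1.75) ≈ -0.93646, f(2.25) ≈ -0.21080, f(2.75) ≈ 0.70867, f(3.25) ≈ 0.97659.
Sum = Δu · [f(-0.25) + f(0.25) + f(0.75) + ...].
Sum ≈ 0.78138.

0.78138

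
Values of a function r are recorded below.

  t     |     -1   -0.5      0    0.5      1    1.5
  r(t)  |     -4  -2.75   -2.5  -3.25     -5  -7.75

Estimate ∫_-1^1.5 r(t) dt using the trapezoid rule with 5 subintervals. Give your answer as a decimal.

Δt = 0.5.
T_5 = (0.5/2)·[(-4) + 2·(-2.75) + 2·(-2.5) + 2·(-3.25) + 2·(-5) + (-7.75)] = -9.6875.

-9.6875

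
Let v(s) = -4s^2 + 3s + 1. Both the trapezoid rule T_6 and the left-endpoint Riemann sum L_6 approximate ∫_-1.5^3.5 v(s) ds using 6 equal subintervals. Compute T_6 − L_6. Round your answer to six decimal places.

-10.416667

T_6 ≈ -43.98148148.
L_6 ≈ -33.56481481.
T_6 − L_6 ≈ -10.416667.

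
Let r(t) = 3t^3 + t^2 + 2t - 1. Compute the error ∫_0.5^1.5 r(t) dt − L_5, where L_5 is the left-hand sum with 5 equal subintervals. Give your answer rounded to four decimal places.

Exact integral: ∫_0.5^1.5 r(t) dt ≈ 5.833333.
L_5 = 4.525.
Error ≈ 5.833333 − 4.525 ≈ 1.3083.

1.3083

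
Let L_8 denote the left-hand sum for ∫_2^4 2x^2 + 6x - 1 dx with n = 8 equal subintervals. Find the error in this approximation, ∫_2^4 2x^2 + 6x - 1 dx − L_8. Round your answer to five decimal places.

4.45833

Exact integral: ∫_2^4 f(x) dx ≈ 71.3333333.
L_8 = 66.875.
Error ≈ 71.3333333 − 66.875 ≈ 4.45833.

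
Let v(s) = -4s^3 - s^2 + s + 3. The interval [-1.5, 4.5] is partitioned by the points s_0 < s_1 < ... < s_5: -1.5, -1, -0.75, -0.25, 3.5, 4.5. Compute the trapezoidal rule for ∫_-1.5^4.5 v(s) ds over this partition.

-597.421875

Subinterval widths: 0.5, 0.25, 0.5, 3.75, 1.
v(-1.5) = 12.75, v(-1) = 5, v(-0.75) = 3.375, v(-0.25) = 2.75, v(3.5) = -177.25, v(4.5) = -377.25.
On each subinterval the trapezoid contributes (Δs_i/2)·[v(s_{i-1}) + v(s_i)].
Sum = -597.421875.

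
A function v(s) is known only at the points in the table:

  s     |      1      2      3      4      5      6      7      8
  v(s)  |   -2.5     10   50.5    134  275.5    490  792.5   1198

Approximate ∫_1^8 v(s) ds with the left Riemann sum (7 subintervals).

1750

Δs = 1.
Sum = 1·[(-2.5) + 10 + 50.5 + 134 + 275.5 + 490 + 792.5] = 1750.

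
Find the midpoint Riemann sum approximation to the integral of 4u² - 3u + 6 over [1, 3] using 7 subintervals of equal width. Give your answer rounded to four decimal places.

Δu = (3 − 1)/7 = 2/7.
Midpoints: 8/7, 10/7, 12/7, 2, 16/7, 18/7, 20/7.
f(8/7) = 382/49, f(10/7) = 484/49, f(12/7) = 618/49, f(2) = 16, f(16/7) = 982/49, f(18/7) = 1212/49, f(20/7) = 1474/49.
Sum = Δu · [f(8/7) + f(10/7) + f(12/7) + ...].
Sum ≈ 34.6122.

34.6122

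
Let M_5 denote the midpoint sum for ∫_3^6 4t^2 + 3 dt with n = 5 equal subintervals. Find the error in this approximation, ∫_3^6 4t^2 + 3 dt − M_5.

Exact integral: ∫_3^6 f(t) dt = 261.
M_5 = 260.64.
Error = 261 − 260.64 = 0.36.

0.36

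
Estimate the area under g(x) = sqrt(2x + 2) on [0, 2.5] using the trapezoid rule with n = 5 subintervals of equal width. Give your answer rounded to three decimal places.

Δx = (2.5 − 0)/5 = 0.5.
g(0) ≈ 1.414, g(0.5) ≈ 1.732, g(1) ≈ 2.000, g(1.5) ≈ 2.236, g(2) ≈ 2.449, g(2.5) ≈ 2.646.
T_5 = (Δx/2)·[g(x_0) + 2g(x_1) + ... + 2g(x_{4}) + g(x_5)].
Sum ≈ 5.224.

5.224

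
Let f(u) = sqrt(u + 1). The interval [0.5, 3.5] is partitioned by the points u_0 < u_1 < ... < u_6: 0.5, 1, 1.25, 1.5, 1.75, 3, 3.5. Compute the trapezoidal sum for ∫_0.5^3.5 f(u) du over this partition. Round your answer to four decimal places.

Subinterval widths: 0.5, 0.25, 0.25, 0.25, 1.25, 0.5.
f(0.5) ≈ 1.2247, f(1) ≈ 1.4142, f(1.25) ≈ 1.5000, f(1.5) ≈ 1.5811, f(1.75) ≈ 1.6583, f(3) ≈ 2.0000, f(3.5) ≈ 2.1213.
On each subinterval the trapezoid contributes (Δu_i/2)·[f(u_{i-1}) + f(u_i)].
Sum ≈ 5.1309.

5.1309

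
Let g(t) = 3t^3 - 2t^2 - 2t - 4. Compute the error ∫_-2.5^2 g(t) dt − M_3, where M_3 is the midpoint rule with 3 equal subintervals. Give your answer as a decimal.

-3.5859375

Exact integral: ∫_-2.5^2 g(t) dt = -48.796875.
M_3 = -45.2109375.
Error = -48.796875 − (-45.2109375) = -3.5859375.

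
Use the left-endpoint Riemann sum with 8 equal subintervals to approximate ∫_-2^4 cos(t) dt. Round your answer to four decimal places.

Δt = (4 − (-2))/8 = 0.75.
Left endpoints: -2, -1.25, -0.5, 0.25, 1, 1.75, 2.5, 3.25.
f(-2) ≈ -0.4161, f(-1.25) ≈ 0.3153, f(-0.5) ≈ 0.8776, f(0.25) ≈ 0.9689, f(1) ≈ 0.5403, f(1.75) ≈ -0.1782, f(2.5) ≈ -0.8011, f(3.25) ≈ -0.9941.
Sum = Δt · [f(-2) + f(-1.25) + f(-0.5) + ...].
Sum ≈ 0.2343.

0.2343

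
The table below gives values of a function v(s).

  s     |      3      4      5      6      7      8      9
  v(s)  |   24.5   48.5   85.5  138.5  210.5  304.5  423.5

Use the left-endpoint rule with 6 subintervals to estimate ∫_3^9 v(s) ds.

Δs = 1.
Sum = 1·[24.5 + 48.5 + 85.5 + 138.5 + 210.5 + 304.5] = 812.

812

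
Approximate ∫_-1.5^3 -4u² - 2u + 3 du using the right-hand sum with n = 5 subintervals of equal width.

Δu = (3 − (-1.5))/5 = 0.9.
Right endpoints: -0.6, 0.3, 1.2, 2.1, 3.
f(-0.6) = 2.76, f(0.3) = 2.04, f(1.2) = -5.16, f(2.1) = -18.84, f(3) = -39.
Sum = Δu · [f(-0.6) + f(0.3) + f(1.2) + f(2.1) + f(3)].
Sum = -52.38.

-52.38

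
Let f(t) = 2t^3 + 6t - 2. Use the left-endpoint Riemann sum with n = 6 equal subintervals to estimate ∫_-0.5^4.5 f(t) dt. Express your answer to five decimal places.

Δt = (4.5 − (-0.5))/6 = 5/6.
Left endpoints: -0.5, 1/3, 7/6, 2, 17/6, 11/3.
f(-0.5) = -5.25, f(1/3) = 2/27, f(7/6) = 883/108, f(2) = 26, f(17/6) = 6533/108, f(11/3) = 3202/27.
Sum = Δt · [f(-0.5) + f(1/3) + f(7/6) + ...].
Sum ≈ 173.40278.

173.40278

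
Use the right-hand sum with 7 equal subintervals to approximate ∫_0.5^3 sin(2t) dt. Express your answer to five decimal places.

Δt = (3 − 0.5)/7 = 5/14.
Right endpoints: 6/7, 17/14, 11/7, 27/14, 16/7, 37/14, 3.
f(6/7) ≈ 0.98972, f(17/14) ≈ 0.65412, f(11/7) ≈ -0.00126, f(27/14) ≈ -0.65603, f(16/7) ≈ -0.99008, f(37/14) ≈ -0.84010, f(3) ≈ -0.27942.
Sum = Δt · [f(6/7) + f(17/14) + f(11/7) + ...].
Sum ≈ -0.40109.

-0.40109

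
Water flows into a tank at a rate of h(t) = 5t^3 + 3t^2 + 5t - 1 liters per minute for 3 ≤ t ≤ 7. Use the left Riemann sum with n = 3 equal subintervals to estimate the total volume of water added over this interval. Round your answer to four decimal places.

2257.7778

Δt = (7 − 3)/3 = 4/3.
Left endpoints: 3, 13/3, 17/3.
h(3) = 176, h(13/3) = 13064/27, h(17/3) = 27904/27.
Sum = Δt · [h(3) + h(13/3) + h(17/3)].
Sum ≈ 2257.7778.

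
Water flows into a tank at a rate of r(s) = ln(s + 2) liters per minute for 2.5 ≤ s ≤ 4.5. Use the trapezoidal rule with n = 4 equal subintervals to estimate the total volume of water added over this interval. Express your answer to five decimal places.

Δs = (4.5 − 2.5)/4 = 0.5.
r(2.5) ≈ 1.50408, r(3) ≈ 1.60944, r(3.5) ≈ 1.70475, r(4) ≈ 1.79176, r(4.5) ≈ 1.87180.
T_4 = (Δs/2)·[r(s_0) + 2r(s_1) + 2r(s_2) + 2r(s_3) + r(s_4)].
Sum ≈ 3.39694.

3.39694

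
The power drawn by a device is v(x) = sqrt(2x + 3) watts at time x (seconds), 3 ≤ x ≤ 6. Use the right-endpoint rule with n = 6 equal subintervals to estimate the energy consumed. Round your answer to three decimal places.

Δx = (6 − 3)/6 = 0.5.
Right endpoints: 3.5, 4, 4.5, 5, 5.5, 6.
v(3.5) ≈ 3.162, v(4) ≈ 3.317, v(4.5) ≈ 3.464, v(5) ≈ 3.606, v(5.5) ≈ 3.742, v(6) ≈ 3.873.
Sum = Δx · [v(3.5) + v(4) + v(4.5) + ...].
Sum ≈ 10.582.

10.582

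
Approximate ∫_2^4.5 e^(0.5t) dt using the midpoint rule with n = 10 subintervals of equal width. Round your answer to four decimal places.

Δt = (4.5 − 2)/10 = 0.25.
Midpoints: 2.125, 2.375, 2.625, 2.875, 3.125, 3.375, 3.625, 3.875, 4.125, 4.375.
f(2.125) ≈ 2.8936, f(2.375) ≈ 3.2789, f(2.625) ≈ 3.7155, f(2.875) ≈ 4.2102, f(3.125) ≈ 4.7707, f(3.375) ≈ 5.4059, f(3.625) ≈ 6.1257, f(3.875) ≈ 6.9414, f(4.125) ≈ 7.8656, f(4.375) ≈ 8.9129.
Sum = Δt · [f(2.125) + f(2.375) + f(2.625) + ...].
Sum ≈ 13.5301.

13.5301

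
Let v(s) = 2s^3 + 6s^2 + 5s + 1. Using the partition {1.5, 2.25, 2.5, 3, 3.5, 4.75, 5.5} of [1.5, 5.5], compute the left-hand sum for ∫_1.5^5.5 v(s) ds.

644.078125

Subinterval widths: 0.75, 0.25, 0.5, 0.5, 1.25, 0.75.
Left endpoints: 1.5, 2.25, 2.5, 3, 3.5, 4.75.
v(1.5) = 28.75, v(2.25) = 65.40625, v(2.5) = 82.25, v(3) = 124, v(3.5) = 177.75, v(4.75) = 374.46875.
Sum = Σ Δs_i · v(s_i).
Sum = 644.078125.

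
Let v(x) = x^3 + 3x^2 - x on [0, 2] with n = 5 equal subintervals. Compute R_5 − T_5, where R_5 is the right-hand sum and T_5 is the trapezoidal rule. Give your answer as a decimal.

3.6

R_5 = 13.92.
T_5 = 10.32.
R_5 − T_5 = 3.6.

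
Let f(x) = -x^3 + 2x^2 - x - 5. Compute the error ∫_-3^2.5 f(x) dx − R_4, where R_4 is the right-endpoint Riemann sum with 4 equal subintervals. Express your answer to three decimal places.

Exact integral: ∫_-3^2.5 f(x) dx ≈ 12.77604.
R_4 ≈ -19.32520.
Error ≈ 12.77604 − (-19.32520) ≈ 32.101.

32.101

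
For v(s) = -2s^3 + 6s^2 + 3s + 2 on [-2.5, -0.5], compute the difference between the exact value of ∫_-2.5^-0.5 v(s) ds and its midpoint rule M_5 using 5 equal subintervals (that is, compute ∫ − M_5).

0.4

Exact integral: ∫_-2.5^-0.5 v(s) ds = 45.5.
M_5 = 45.1.
Error = 45.5 − 45.1 = 0.4.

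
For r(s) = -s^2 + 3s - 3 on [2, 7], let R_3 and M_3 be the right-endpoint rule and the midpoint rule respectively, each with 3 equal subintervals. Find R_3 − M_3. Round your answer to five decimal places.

-28.47222

R_3 ≈ -86.4814815.
M_3 ≈ -58.0092593.
R_3 − M_3 ≈ -28.47222.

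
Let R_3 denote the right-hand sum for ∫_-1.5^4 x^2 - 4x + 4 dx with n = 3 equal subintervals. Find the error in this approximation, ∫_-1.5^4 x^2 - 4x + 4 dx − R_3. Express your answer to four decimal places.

4.4815

Exact integral: ∫_-1.5^4 f(x) dx ≈ 16.958333.
R_3 ≈ 12.476852.
Error ≈ 16.958333 − 12.476852 ≈ 4.4815.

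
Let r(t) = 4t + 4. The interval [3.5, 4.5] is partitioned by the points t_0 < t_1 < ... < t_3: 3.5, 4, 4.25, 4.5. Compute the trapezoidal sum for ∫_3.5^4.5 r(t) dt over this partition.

20

Subinterval widths: 0.5, 0.25, 0.25.
r(3.5) = 18, r(4) = 20, r(4.25) = 21, r(4.5) = 22.
On each subinterval the trapezoid contributes (Δt_i/2)·[r(t_{i-1}) + r(t_i)].
Sum = 20.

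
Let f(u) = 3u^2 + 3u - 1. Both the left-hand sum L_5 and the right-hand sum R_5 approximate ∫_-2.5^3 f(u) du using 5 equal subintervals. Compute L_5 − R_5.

L_5 = 30.965.
R_5 = 58.19.
L_5 − R_5 = -27.225.

-27.225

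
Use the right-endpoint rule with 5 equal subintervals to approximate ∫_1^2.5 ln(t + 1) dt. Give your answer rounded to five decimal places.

Δt = (2.5 − 1)/5 = 0.3.
Right endpoints: 1.3, 1.6, 1.9, 2.2, 2.5.
f(1.3) ≈ 0.83291, f(1.6) ≈ 0.95551, f(1.9) ≈ 1.06471, f(2.2) ≈ 1.16315, f(2.5) ≈ 1.25276.
Sum = Δt · [f(1.3) + f(1.6) + f(1.9) + f(2.2) + f(2.5)].
Sum ≈ 1.58071.

1.58071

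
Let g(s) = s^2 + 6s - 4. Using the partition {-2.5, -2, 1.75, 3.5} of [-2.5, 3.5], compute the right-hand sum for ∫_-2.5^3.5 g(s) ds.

81.046875

Subinterval widths: 0.5, 3.75, 1.75.
Right endpoints: -2, 1.75, 3.5.
g(-2) = -12, g(1.75) = 9.5625, g(3.5) = 29.25.
Sum = Σ Δs_i · g(s_i).
Sum = 81.046875.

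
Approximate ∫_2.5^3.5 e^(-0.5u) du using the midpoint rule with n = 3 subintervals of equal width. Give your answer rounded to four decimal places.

0.2252

Δu = (3.5 − 2.5)/3 = 1/3.
Midpoints: 8/3, 3, 10/3.
f(8/3) ≈ 0.2636, f(3) ≈ 0.2231, f(10/3) ≈ 0.1889.
Sum = Δu · [f(8/3) + f(3) + f(10/3)].
Sum ≈ 0.2252.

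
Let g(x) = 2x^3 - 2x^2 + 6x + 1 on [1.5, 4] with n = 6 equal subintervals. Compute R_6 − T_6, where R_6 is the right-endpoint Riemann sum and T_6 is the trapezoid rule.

22.65625

R_6 ≈ 152.50723.
T_6 ≈ 129.85098.
R_6 − T_6 = 22.65625.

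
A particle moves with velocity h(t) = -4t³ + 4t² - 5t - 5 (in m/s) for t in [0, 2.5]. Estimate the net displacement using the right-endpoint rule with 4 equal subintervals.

Δt = (2.5 − 0)/4 = 0.625.
Right endpoints: 0.625, 1.25, 1.875, 2.5.
h(0.625) = -7.5390625, h(1.25) = -12.8125, h(1.875) = -26.6796875, h(2.5) = -55.
Sum = Δt · [h(0.625) + h(1.25) + h(1.875) + h(2.5)].
Sum = -63.76953125.

-63.76953125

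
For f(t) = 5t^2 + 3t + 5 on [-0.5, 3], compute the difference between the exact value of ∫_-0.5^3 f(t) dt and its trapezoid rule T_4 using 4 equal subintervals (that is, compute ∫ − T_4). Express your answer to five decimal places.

-2.23307

Exact integral: ∫_-0.5^3 f(t) dt ≈ 75.8333333.
T_4 = 78.06640625.
Error ≈ 75.8333333 − 78.06640625 ≈ -2.23307.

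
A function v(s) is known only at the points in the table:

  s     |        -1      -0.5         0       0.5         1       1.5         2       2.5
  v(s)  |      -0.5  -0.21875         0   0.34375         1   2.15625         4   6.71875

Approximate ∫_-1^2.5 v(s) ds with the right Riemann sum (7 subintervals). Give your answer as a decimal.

Δs = 0.5.
Sum = 0.5·[(-0.21875) + 0 + 0.34375 + 1 + 2.15625 + 4 + 6.71875] = 7.

7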